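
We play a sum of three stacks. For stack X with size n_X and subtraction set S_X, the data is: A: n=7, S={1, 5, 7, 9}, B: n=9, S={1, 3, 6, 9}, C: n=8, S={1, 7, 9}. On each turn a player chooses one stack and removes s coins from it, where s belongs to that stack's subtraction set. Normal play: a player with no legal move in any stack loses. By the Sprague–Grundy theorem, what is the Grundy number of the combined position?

2

Stack A, S = {1, 5, 7, 9}:
n : 0 1 2 3 4 5 6 7
G : 0 1 0 1 0 1 0 1
G_A(7) = 1.
Stack B, S = {1, 3, 6, 9}:
G(0) = 0
G(1) = mex{0} = 1
G(2) = mex{1} = 0
G(3) = mex{0,0} = 1
G(4) = mex{1,1} = 0
G(5) = mex{0,0} = 1
G(6) = mex{1,1,0} = 2
G(7) = mex{2,0,1} = 3
G(8) = mex{3,1,0} = 2
G(9) = mex{2,2,1,0} = 3
G_B(9) = 3.
Stack C, S = {1, 7, 9}:
n : 0 1 2 3 4 5 6 7 8
G : 0 1 0 1 0 1 0 1 0
G_C(8) = 0.
Combined Grundy value = 1 ⊕ 3 ⊕ 0 = 2.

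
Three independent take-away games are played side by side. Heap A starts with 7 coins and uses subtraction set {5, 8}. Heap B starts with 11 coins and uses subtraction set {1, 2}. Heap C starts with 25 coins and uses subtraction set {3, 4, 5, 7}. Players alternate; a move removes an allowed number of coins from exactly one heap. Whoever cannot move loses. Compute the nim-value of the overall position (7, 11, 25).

Heap A, S = {5, 8}:
n : 0 1 2 3 4 5 6 7
G : 0 0 0 0 0 1 1 1
G_A(7) = 1.
Heap B, S = {1, 2}:
G(0) = 0
G(1) = mex{0} = 1
G(2) = mex{1,0} = 2
G(3) = mex{2,1} = 0
G(4) = mex{0,2} = 1
G(5) = mex{1,0} = 2
G(6) = mex{2,1} = 0
G(7) = mex{0,2} = 1
G(8) = mex{1,0} = 2
G(9) = mex{2,1} = 0
G(10) = mex{0,2} = 1
G(11) = mex{1,0} = 2
G_B(11) = 2.
Heap C, S = {3, 4, 5, 7}:
n :  0  1  2  3  4  5  6  7  8  9 10 11 12 13 14 15 16 17 18 19 20 21 22 23 24 25
G :  0  0  0  1  1  1  2  2  2  3  0  0  0  1  1  1  2  2  2  3  0  0  0  1  1  1
G_C(25) = 1.
Combined Grundy value = 1 ⊕ 2 ⊕ 1 = 2.

2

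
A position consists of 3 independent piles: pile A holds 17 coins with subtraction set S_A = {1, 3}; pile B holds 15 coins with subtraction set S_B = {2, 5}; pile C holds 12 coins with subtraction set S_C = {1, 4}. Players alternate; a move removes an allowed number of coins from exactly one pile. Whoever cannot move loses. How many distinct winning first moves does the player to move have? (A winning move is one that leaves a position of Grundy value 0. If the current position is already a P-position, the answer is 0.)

Pile A, S = {1, 3}:
G(0) = 0
G(1) = mex{0} = 1
G(2) = mex{1} = 0
G(3) = mex{0,0} = 1
G(4) = mex{1,1} = 0
G(5) = mex{0,0} = 1
G(6) = mex{1,1} = 0
G(7) = mex{0,0} = 1
G(8) = mex{1,1} = 0
G(9) = mex{0,0} = 1
G(10) = mex{1,1} = 0
G(11) = mex{0,0} = 1
G(12) = mex{1,1} = 0
G(13) = mex{0,0} = 1
G(14) = mex{1,1} = 0
G(15) = mex{0,0} = 1
G(16) = mex{1,1} = 0
G(17) = mex{0,0} = 1
G_A(17) = 1.
Pile B, S = {2, 5}:
n :  0  1  2  3  4  5  6  7  8  9 10 11 12 13 14 15
G :  0  0  1  1  0  2  1  0  0  1  1  0  2  1  0  0
G_B(15) = 0.
Pile C, S = {1, 4}:
n :  0  1  2  3  4  5  6  7  8  9 10 11 12
G :  0  1  0  1  2  0  1  0  1  2  0  1  0
G_C(12) = 0.
Combined Grundy value = 1 ⊕ 0 ⊕ 0 = 1.
A winning move leaves total XOR = 0, i.e. changes one component's Grundy value g to g ⊕ X where X is the current total.
Pile A: need g' = 1⊕1 = 0. Options: 17−1→G=0, 17−3→G=0. Hits: 2.
Pile B: need g' = 0⊕1 = 1. Options: 15−2→G=1, 15−5→G=1. Hits: 2.
Pile C: need g' = 0⊕1 = 1. Options: 12−1→G=1, 12−4→G=1. Hits: 2.

6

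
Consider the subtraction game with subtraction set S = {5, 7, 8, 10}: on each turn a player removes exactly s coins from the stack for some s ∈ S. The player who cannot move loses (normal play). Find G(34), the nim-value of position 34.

n :  0  1  2  3  4  5  6  7  8  9 10 11 12 13 14 15 16 17 18 19 20 21 22 23 24 25 26 27 28 29 30 31 32 33 34
G :  0  0  0  0  0  1  1  1  1  1  2  2  2  2  2  0  0  0  0  0  1  1  1  1  1  2  2  2  2  2  0  0  0  0  0

0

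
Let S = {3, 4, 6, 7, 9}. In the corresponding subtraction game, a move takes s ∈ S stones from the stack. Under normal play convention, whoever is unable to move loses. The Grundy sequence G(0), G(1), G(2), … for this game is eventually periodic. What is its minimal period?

12

n :  0  1  2  3  4  5  6  7  8  9 10 11 12 13 14 15 16 17 18 19 20 21 22 23 24 25
G :  0  0  0  1  1  1  2  2  2  3  3  3  0  0  0  1  1  1  2  2  2  3  3  3  0  0
G(n+12) = G(n) holds for n = 0,…,8 (a full window of length max(S) = 9), so the sequence is purely periodic with period 12.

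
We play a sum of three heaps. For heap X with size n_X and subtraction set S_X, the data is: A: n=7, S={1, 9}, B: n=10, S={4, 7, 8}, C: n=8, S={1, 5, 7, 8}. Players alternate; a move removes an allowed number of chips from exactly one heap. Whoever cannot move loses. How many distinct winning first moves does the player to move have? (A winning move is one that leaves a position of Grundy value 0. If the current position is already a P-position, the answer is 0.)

Heap A, S = {1, 9}:
n : 0 1 2 3 4 5 6 7
G : 0 1 0 1 0 1 0 1
G_A(7) = 1.
Heap B, S = {4, 7, 8}:
n :  0  1  2  3  4  5  6  7  8  9 10
G :  0  0  0  0  1  1  1  1  2  2  2
G_B(10) = 2.
Heap C, S = {1, 5, 7, 8}:
n : 0 1 2 3 4 5 6 7 8
G : 0 1 0 1 0 1 0 1 2
G_C(8) = 2.
Combined Grundy value = 1 ⊕ 2 ⊕ 2 = 1.
A winning move leaves total XOR = 0, i.e. changes one component's Grundy value g to g ⊕ X where X is the current total.
Heap A: need g' = 1⊕1 = 0. Options: 7−1→G=0. Hits: 1.
Heap B: need g' = 2⊕1 = 3. Options: 10−4→G=1, 10−7→G=0, 10−8→G=0. Hits: 0.
Heap C: need g' = 2⊕1 = 3. Options: 8−1→G=1, 8−5→G=1, 8−7→G=1, 8−8→G=0. Hits: 0.

1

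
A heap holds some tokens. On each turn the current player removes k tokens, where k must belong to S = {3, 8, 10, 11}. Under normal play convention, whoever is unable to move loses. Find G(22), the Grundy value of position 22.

1

G(0) = 0
G(1) = mex{} = 0
G(2) = mex{} = 0
G(3) = mex{0} = 1
G(4) = mex{0} = 1
G(5) = mex{0} = 1
G(6) = mex{1} = 0
G(7) = mex{1} = 0
G(8) = mex{1,0} = 2
G(9) = mex{0,0} = 1
G(10) = mex{0,0,0} = 1
G(11) = mex{2,1,0,0} = 3
G(12) = mex{1,1,0,0} = 2
G(13) = mex{1,1,1,0} = 2
G(14) = mex{3,0,1,1} = 2
G(15) = mex{2,0,1,1} = 3
G(16) = mex{2,2,0,1} = 3
G(17) = mex{2,1,0,0} = 3
G(18) = mex{3,1,2,0} = 4
G(19) = mex{3,3,1,2} = 0
G(20) = mex{3,2,1,1} = 0
G(21) = mex{4,2,3,1} = 0
G(22) = mex{0,2,2,3} = 1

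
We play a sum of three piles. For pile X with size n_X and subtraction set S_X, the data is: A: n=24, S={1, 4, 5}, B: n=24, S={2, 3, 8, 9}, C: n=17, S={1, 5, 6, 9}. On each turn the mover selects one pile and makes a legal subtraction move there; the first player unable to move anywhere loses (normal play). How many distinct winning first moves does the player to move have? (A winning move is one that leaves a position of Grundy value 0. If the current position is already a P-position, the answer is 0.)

0

Pile A, S = {1, 4, 5}:
G(0) = 0
G(1) = mex{0} = 1
G(2) = mex{1} = 0
G(3) = mex{0} = 1
G(4) = mex{1,0} = 2
G(5) = mex{2,1,0} = 3
G(6) = mex{3,0,1} = 2
G(7) = mex{2,1,0} = 3
G(8) = mex{3,2,1} = 0
G(9) = mex{0,3,2} = 1
G(10) = mex{1,2,3} = 0
G(11) = mex{0,3,2} = 1
G(12) = mex{1,0,3} = 2
G(13) = mex{2,1,0} = 3
G(14) = mex{3,0,1} = 2
G(15) = mex{2,1,0} = 3
G(16) = mex{3,2,1} = 0
G(17) = mex{0,3,2} = 1
G(18) = mex{1,2,3} = 0
G(19) = mex{0,3,2} = 1
G(20) = mex{1,0,3} = 2
G(21) = mex{2,1,0} = 3
G(22) = mex{3,0,1} = 2
G(23) = mex{2,1,0} = 3
G(24) = mex{3,2,1} = 0
G_A(24) = 0.
Pile B, S = {2, 3, 8, 9}:
n :  0  1  2  3  4  5  6  7  8  9 10 11 12 13 14 15 16 17 18 19 20 21 22 23 24
G :  0  0  1  1  2  0  0  1  1  2  2  0  0  1  1  2  0  0  1  1  2  2  0  0  1
G_B(24) = 1.
Pile C, S = {1, 5, 6, 9}:
n :  0  1  2  3  4  5  6  7  8  9 10 11 12 13 14 15 16 17
G :  0  1  0  1  0  1  2  3  2  3  2  3  0  1  0  1  0  1
G_C(17) = 1.
Combined Grundy value = 0 ⊕ 1 ⊕ 1 = 0.
A winning move leaves total XOR = 0, i.e. changes one component's Grundy value g to g ⊕ X where X is the current total.
Pile A: target g' = 0⊕0 = 0, but every legal move changes the Grundy value (mex property), so 0 moves.
Pile B: target g' = 1⊕0 = 1, but every legal move changes the Grundy value (mex property), so 0 moves.
Pile C: target g' = 1⊕0 = 1, but every legal move changes the Grundy value (mex property), so 0 moves.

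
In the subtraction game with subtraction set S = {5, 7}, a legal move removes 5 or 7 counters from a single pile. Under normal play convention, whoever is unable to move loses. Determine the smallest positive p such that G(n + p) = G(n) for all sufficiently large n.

12

G(0) = 0
G(1) = mex{} = 0
G(2) = mex{} = 0
G(3) = mex{} = 0
G(4) = mex{} = 0
G(5) = mex{0} = 1
G(6) = mex{0} = 1
G(7) = mex{0,0} = 1
G(8) = mex{0,0} = 1
G(9) = mex{0,0} = 1
G(10) = mex{1,0} = 2
G(11) = mex{1,0} = 2
G(12) = mex{1,1} = 0
G(13) = mex{1,1} = 0
G(14) = mex{1,1} = 0
G(15) = mex{2,1} = 0
G(16) = mex{2,1} = 0
G(17) = mex{0,2} = 1
G(18) = mex{0,2} = 1
G(19) = mex{0,0} = 1
G(20) = mex{0,0} = 1
G(21) = mex{0,0} = 1
G(22) = mex{1,0} = 2
G(23) = mex{1,0} = 2
G(24) = mex{1,1} = 0
G(25) = mex{1,1} = 0
G(n+12) = G(n) holds for n = 0,…,6 (a full window of length max(S) = 7), so the sequence is purely periodic with period 12.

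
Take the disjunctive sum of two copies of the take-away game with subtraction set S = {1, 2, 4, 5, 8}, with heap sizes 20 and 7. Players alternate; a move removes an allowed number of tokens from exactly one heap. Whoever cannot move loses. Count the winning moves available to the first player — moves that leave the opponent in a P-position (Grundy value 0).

4

All heaps use S = {1, 2, 4, 5, 8}:
n :  0  1  2  3  4  5  6  7  8  9 10 11 12 13 14 15 16 17 18 19 20
G :  0  1  2  0  1  2  0  1  2  0  1  2  0  1  2  0  1  2  0  1  2
Heap A: G(20) = 2.
Heap B: G(7) = 1.
Combined Grundy value = 2 ⊕ 1 = 3.
A winning move leaves total XOR = 0, i.e. changes one component's Grundy value g to g ⊕ X where X is the current total.
Heap A: need g' = 2⊕3 = 1. Options: 20−1→G=1, 20−2→G=0, 20−4→G=1, 20−5→G=0, 20−8→G=0. Hits: 2.
Heap B: need g' = 1⊕3 = 2. Options: 7−1→G=0, 7−2→G=2, 7−4→G=0, 7−5→G=2. Hits: 2.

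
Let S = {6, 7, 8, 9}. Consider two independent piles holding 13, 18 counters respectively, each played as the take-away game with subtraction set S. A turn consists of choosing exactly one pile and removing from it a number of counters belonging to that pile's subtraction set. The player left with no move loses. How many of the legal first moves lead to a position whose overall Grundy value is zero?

3

All piles use S = {6, 7, 8, 9}:
G(0) = 0
G(1) = mex{} = 0
G(2) = mex{} = 0
G(3) = mex{} = 0
G(4) = mex{} = 0
G(5) = mex{} = 0
G(6) = mex{0} = 1
G(7) = mex{0,0} = 1
G(8) = mex{0,0,0} = 1
G(9) = mex{0,0,0,0} = 1
G(10) = mex{0,0,0,0} = 1
G(11) = mex{0,0,0,0} = 1
G(12) = mex{1,0,0,0} = 2
G(13) = mex{1,1,0,0} = 2
G(14) = mex{1,1,1,0} = 2
G(15) = mex{1,1,1,1} = 0
G(16) = mex{1,1,1,1} = 0
G(17) = mex{1,1,1,1} = 0
G(18) = mex{2,1,1,1} = 0
Pile A: G(13) = 2.
Pile B: G(18) = 0.
Combined Grundy value = 2 ⊕ 0 = 2.
A winning move leaves total XOR = 0, i.e. changes one component's Grundy value g to g ⊕ X where X is the current total.
Pile A: need g' = 2⊕2 = 0. Options: 13−6→G=1, 13−7→G=1, 13−8→G=0, 13−9→G=0. Hits: 2.
Pile B: need g' = 0⊕2 = 2. Options: 18−6→G=2, 18−7→G=1, 18−8→G=1, 18−9→G=1. Hits: 1.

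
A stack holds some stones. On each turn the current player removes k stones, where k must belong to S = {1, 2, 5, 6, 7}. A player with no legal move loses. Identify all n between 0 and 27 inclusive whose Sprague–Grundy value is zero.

0, 3, 11, 14, 22, 25

n :  0  1  2  3  4  5  6  7  8  9 10 11 12 13 14 15 16 17 18 19 20 21 22 23 24 25 26 27
G :  0  1  2  0  1  2  3  4  5  3  4  0  1  2  0  1  2  3  4  5  3  4  0  1  2  0  1  2
P-positions are exactly the n with G(n) = 0.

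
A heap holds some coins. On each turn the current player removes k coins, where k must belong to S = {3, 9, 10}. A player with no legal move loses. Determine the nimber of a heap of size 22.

n :  0  1  2  3  4  5  6  7  8  9 10 11 12 13 14 15 16 17 18 19 20 21 22
G :  0  0  0  1  1  1  0  0  0  1  1  1  2  0  0  3  1  1  2  0  0  0  1

1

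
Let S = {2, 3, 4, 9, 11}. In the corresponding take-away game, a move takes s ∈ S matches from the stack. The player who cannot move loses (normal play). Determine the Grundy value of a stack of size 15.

G(0) = 0
G(1) = mex{} = 0
G(2) = mex{0} = 1
G(3) = mex{0,0} = 1
G(4) = mex{1,0,0} = 2
G(5) = mex{1,1,0} = 2
G(6) = mex{2,1,1} = 0
G(7) = mex{2,2,1} = 0
G(8) = mex{0,2,2} = 1
G(9) = mex{0,0,2,0} = 1
G(10) = mex{1,0,0,0} = 2
G(11) = mex{1,1,0,1,0} = 2
G(12) = mex{2,1,1,1,0} = 3
G(13) = mex{2,2,1,2,1} = 0
G(14) = mex{3,2,2,2,1} = 0
G(15) = mex{0,3,2,0,2} = 1

1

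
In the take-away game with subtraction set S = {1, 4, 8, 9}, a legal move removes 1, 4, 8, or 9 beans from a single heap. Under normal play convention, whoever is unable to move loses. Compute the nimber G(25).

G(0) = 0
G(1) = mex{0} = 1
G(2) = mex{1} = 0
G(3) = mex{0} = 1
G(4) = mex{1,0} = 2
G(5) = mex{2,1} = 0
G(6) = mex{0,0} = 1
G(7) = mex{1,1} = 0
G(8) = mex{0,2,0} = 1
G(9) = mex{1,0,1,0} = 2
G(10) = mex{2,1,0,1} = 3
G(11) = mex{3,0,1,0} = 2
G(12) = mex{2,1,2,1} = 0
G(13) = mex{0,2,0,2} = 1
G(14) = mex{1,3,1,0} = 2
G(15) = mex{2,2,0,1} = 3
G(16) = mex{3,0,1,0} = 2
G(17) = mex{2,1,2,1} = 0
G(18) = mex{0,2,3,2} = 1
G(19) = mex{1,3,2,3} = 0
G(20) = mex{0,2,0,2} = 1
G(21) = mex{1,0,1,0} = 2
G(22) = mex{2,1,2,1} = 0
G(23) = mex{0,0,3,2} = 1
G(24) = mex{1,1,2,3} = 0
G(25) = mex{0,2,0,2} = 1

1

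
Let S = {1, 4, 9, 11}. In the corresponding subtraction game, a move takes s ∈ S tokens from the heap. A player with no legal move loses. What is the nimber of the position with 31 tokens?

1

G(0) = 0
G(1) = mex{0} = 1
G(2) = mex{1} = 0
G(3) = mex{0} = 1
G(4) = mex{1,0} = 2
G(5) = mex{2,1} = 0
G(6) = mex{0,0} = 1
G(7) = mex{1,1} = 0
G(8) = mex{0,2} = 1
G(9) = mex{1,0,0} = 2
G(10) = mex{2,1,1} = 0
G(11) = mex{0,0,0,0} = 1
G(12) = mex{1,1,1,1} = 0
G(13) = mex{0,2,2,0} = 1
G(14) = mex{1,0,0,1} = 2
G(15) = mex{2,1,1,2} = 0
G(16) = mex{0,0,0,0} = 1
G(17) = mex{1,1,1,1} = 0
G(18) = mex{0,2,2,0} = 1
G(19) = mex{1,0,0,1} = 2
G(20) = mex{2,1,1,2} = 0
G(21) = mex{0,0,0,0} = 1
G(22) = mex{1,1,1,1} = 0
G(23) = mex{0,2,2,0} = 1
G(24) = mex{1,0,0,1} = 2
G(25) = mex{2,1,1,2} = 0
G(26) = mex{0,0,0,0} = 1
G(27) = mex{1,1,1,1} = 0
G(28) = mex{0,2,2,0} = 1
G(29) = mex{1,0,0,1} = 2
G(30) = mex{2,1,1,2} = 0
G(31) = mex{0,0,0,0} = 1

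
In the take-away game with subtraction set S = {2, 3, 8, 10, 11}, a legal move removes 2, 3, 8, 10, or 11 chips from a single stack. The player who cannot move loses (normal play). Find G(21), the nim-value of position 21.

G(0) = 0
G(1) = mex{} = 0
G(2) = mex{0} = 1
G(3) = mex{0,0} = 1
G(4) = mex{1,0} = 2
G(5) = mex{1,1} = 0
G(6) = mex{2,1} = 0
G(7) = mex{0,2} = 1
G(8) = mex{0,0,0} = 1
G(9) = mex{1,0,0} = 2
G(10) = mex{1,1,1,0} = 2
G(11) = mex{2,1,1,0,0} = 3
G(12) = mex{2,2,2,1,0} = 3
G(13) = mex{3,2,0,1,1} = 4
G(14) = mex{3,3,0,2,1} = 4
G(15) = mex{4,3,1,0,2} = 5
G(16) = mex{4,4,1,0,0} = 2
G(17) = mex{5,4,2,1,0} = 3
G(18) = mex{2,5,2,1,1} = 0
G(19) = mex{3,2,3,2,1} = 0
G(20) = mex{0,3,3,2,2} = 1
G(21) = mex{0,0,4,3,2} = 1

1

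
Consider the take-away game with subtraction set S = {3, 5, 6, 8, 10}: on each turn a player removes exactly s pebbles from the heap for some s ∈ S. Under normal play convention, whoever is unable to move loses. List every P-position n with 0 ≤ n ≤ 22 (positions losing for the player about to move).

G(0) = 0
G(1) = mex{} = 0
G(2) = mex{} = 0
G(3) = mex{0} = 1
G(4) = mex{0} = 1
G(5) = mex{0,0} = 1
G(6) = mex{1,0,0} = 2
G(7) = mex{1,0,0} = 2
G(8) = mex{1,1,0,0} = 2
G(9) = mex{2,1,1,0} = 3
G(10) = mex{2,1,1,0,0} = 3
G(11) = mex{2,2,1,1,0} = 3
G(12) = mex{3,2,2,1,0} = 4
G(13) = mex{3,2,2,1,1} = 0
G(14) = mex{3,3,2,2,1} = 0
G(15) = mex{4,3,3,2,1} = 0
G(16) = mex{0,3,3,2,2} = 1
G(17) = mex{0,4,3,3,2} = 1
G(18) = mex{0,0,4,3,2} = 1
G(19) = mex{1,0,0,3,3} = 2
G(20) = mex{1,0,0,4,3} = 2
G(21) = mex{1,1,0,0,3} = 2
G(22) = mex{2,1,1,0,4} = 3
P-positions are exactly the n with G(n) = 0.

0, 1, 2, 13, 14, 15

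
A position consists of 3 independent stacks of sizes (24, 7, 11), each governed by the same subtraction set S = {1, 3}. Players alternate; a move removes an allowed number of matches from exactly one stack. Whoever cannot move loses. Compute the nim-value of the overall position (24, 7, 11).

0

All stacks use S = {1, 3}:
G(0) = 0
G(1) = mex{0} = 1
G(2) = mex{1} = 0
G(3) = mex{0,0} = 1
G(4) = mex{1,1} = 0
G(5) = mex{0,0} = 1
G(6) = mex{1,1} = 0
G(7) = mex{0,0} = 1
G(8) = mex{1,1} = 0
G(9) = mex{0,0} = 1
G(10) = mex{1,1} = 0
G(11) = mex{0,0} = 1
G(12) = mex{1,1} = 0
G(13) = mex{0,0} = 1
G(14) = mex{1,1} = 0
G(15) = mex{0,0} = 1
G(16) = mex{1,1} = 0
G(17) = mex{0,0} = 1
G(18) = mex{1,1} = 0
G(19) = mex{0,0} = 1
G(20) = mex{1,1} = 0
G(21) = mex{0,0} = 1
G(22) = mex{1,1} = 0
G(23) = mex{0,0} = 1
G(24) = mex{1,1} = 0
Stack A: G(24) = 0.
Stack B: G(7) = 1.
Stack C: G(11) = 1.
Combined Grundy value = 0 ⊕ 1 ⊕ 1 = 0.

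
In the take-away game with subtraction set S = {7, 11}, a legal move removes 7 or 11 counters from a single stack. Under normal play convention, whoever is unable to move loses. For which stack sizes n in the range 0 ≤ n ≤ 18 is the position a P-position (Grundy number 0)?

0, 1, 2, 3, 4, 5, 6, 18

G(0) = 0
G(1) = mex{} = 0
G(2) = mex{} = 0
G(3) = mex{} = 0
G(4) = mex{} = 0
G(5) = mex{} = 0
G(6) = mex{} = 0
G(7) = mex{0} = 1
G(8) = mex{0} = 1
G(9) = mex{0} = 1
G(10) = mex{0} = 1
G(11) = mex{0,0} = 1
G(12) = mex{0,0} = 1
G(13) = mex{0,0} = 1
G(14) = mex{1,0} = 2
G(15) = mex{1,0} = 2
G(16) = mex{1,0} = 2
G(17) = mex{1,0} = 2
G(18) = mex{1,1} = 0
P-positions are exactly the n with G(n) = 0.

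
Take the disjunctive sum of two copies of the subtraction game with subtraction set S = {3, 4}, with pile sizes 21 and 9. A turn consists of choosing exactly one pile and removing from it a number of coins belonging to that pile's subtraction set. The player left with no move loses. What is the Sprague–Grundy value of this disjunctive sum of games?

All piles use S = {3, 4}:
n :  0  1  2  3  4  5  6  7  8  9 10 11 12 13 14 15 16 17 18 19 20 21
G :  0  0  0  1  1  1  2  0  0  0  1  1  1  2  0  0  0  1  1  1  2  0
Pile A: G(21) = 0.
Pile B: G(9) = 0.
Combined Grundy value = 0 ⊕ 0 = 0.

0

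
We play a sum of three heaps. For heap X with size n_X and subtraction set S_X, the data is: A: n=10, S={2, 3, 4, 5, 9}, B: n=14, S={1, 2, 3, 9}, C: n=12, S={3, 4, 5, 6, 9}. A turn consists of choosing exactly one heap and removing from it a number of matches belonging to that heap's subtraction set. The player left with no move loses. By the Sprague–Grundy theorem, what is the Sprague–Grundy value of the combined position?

Heap A, S = {2, 3, 4, 5, 9}:
G(0) = 0
G(1) = mex{} = 0
G(2) = mex{0} = 1
G(3) = mex{0,0} = 1
G(4) = mex{1,0,0} = 2
G(5) = mex{1,1,0,0} = 2
G(6) = mex{2,1,1,0} = 3
G(7) = mex{2,2,1,1} = 0
G(8) = mex{3,2,2,1} = 0
G(9) = mex{0,3,2,2,0} = 1
G(10) = mex{0,0,3,2,0} = 1
G_A(10) = 1.
Heap B, S = {1, 2, 3, 9}:
G(0) = 0
G(1) = mex{0} = 1
G(2) = mex{1,0} = 2
G(3) = mex{2,1,0} = 3
G(4) = mex{3,2,1} = 0
G(5) = mex{0,3,2} = 1
G(6) = mex{1,0,3} = 2
G(7) = mex{2,1,0} = 3
G(8) = mex{3,2,1} = 0
G(9) = mex{0,3,2,0} = 1
G(10) = mex{1,0,3,1} = 2
G(11) = mex{2,1,0,2} = 3
G(12) = mex{3,2,1,3} = 0
G(13) = mex{0,3,2,0} = 1
G(14) = mex{1,0,3,1} = 2
G_B(14) = 2.
Heap C, S = {3, 4, 5, 6, 9}:
G(0) = 0
G(1) = mex{} = 0
G(2) = mex{} = 0
G(3) = mex{0} = 1
G(4) = mex{0,0} = 1
G(5) = mex{0,0,0} = 1
G(6) = mex{1,0,0,0} = 2
G(7) = mex{1,1,0,0} = 2
G(8) = mex{1,1,1,0} = 2
G(9) = mex{2,1,1,1,0} = 3
G(10) = mex{2,2,1,1,0} = 3
G(11) = mex{2,2,2,1,0} = 3
G(12) = mex{3,2,2,2,1} = 0
G_C(12) = 0.
Combined Grundy value = 1 ⊕ 2 ⊕ 0 = 3.

3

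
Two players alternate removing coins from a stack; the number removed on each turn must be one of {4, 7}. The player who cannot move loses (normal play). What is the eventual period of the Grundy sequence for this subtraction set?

n :  0  1  2  3  4  5  6  7  8  9 10 11 12 13 14 15 16 17 18 19 20 21 22 23
G :  0  0  0  0  1  1  1  1  2  2  2  0  0  0  0  1  1  1  1  2  2  2  0  0
G(n+11) = G(n) holds for n = 0,…,6 (a full window of length max(S) = 7), so the sequence is purely periodic with period 11.

11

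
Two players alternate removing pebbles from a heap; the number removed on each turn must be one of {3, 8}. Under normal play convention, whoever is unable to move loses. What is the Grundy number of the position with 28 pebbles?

0

G(0) = 0
G(1) = mex{} = 0
G(2) = mex{} = 0
G(3) = mex{0} = 1
G(4) = mex{0} = 1
G(5) = mex{0} = 1
G(6) = mex{1} = 0
G(7) = mex{1} = 0
G(8) = mex{1,0} = 2
G(9) = mex{0,0} = 1
G(10) = mex{0,0} = 1
G(11) = mex{2,1} = 0
G(12) = mex{1,1} = 0
G(13) = mex{1,1} = 0
G(14) = mex{0,0} = 1
G(15) = mex{0,0} = 1
G(16) = mex{0,2} = 1
G(17) = mex{1,1} = 0
G(18) = mex{1,1} = 0
G(19) = mex{1,0} = 2
G(20) = mex{0,0} = 1
G(21) = mex{0,0} = 1
G(22) = mex{2,1} = 0
G(23) = mex{1,1} = 0
G(24) = mex{1,1} = 0
G(25) = mex{0,0} = 1
G(26) = mex{0,0} = 1
G(27) = mex{0,2} = 1
G(28) = mex{1,1} = 0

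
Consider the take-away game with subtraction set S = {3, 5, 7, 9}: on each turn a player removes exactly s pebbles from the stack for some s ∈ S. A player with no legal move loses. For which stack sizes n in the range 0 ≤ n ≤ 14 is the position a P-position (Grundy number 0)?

0, 1, 2, 12, 13, 14

n :  0  1  2  3  4  5  6  7  8  9 10 11 12 13 14
G :  0  0  0  1  1  1  2  2  2  3  3  3  0  0  0
P-positions are exactly the n with G(n) = 0.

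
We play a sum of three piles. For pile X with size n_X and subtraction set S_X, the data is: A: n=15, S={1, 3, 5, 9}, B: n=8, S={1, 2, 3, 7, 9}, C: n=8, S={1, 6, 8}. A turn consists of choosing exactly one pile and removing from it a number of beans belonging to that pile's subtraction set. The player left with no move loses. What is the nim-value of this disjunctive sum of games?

Pile A, S = {1, 3, 5, 9}:
n :  0  1  2  3  4  5  6  7  8  9 10 11 12 13 14 15
G :  0  1  0  1  0  1  0  1  0  1  0  1  0  1  0  1
G_A(15) = 1.
Pile B, S = {1, 2, 3, 7, 9}:
G(0) = 0
G(1) = mex{0} = 1
G(2) = mex{1,0} = 2
G(3) = mex{2,1,0} = 3
G(4) = mex{3,2,1} = 0
G(5) = mex{0,3,2} = 1
G(6) = mex{1,0,3} = 2
G(7) = mex{2,1,0,0} = 3
G(8) = mex{3,2,1,1} = 0
G_B(8) = 0.
Pile C, S = {1, 6, 8}:
G(0) = 0
G(1) = mex{0} = 1
G(2) = mex{1} = 0
G(3) = mex{0} = 1
G(4) = mex{1} = 0
G(5) = mex{0} = 1
G(6) = mex{1,0} = 2
G(7) = mex{2,1} = 0
G(8) = mex{0,0,0} = 1
G_C(8) = 1.
Combined Grundy value = 1 ⊕ 0 ⊕ 1 = 0.

0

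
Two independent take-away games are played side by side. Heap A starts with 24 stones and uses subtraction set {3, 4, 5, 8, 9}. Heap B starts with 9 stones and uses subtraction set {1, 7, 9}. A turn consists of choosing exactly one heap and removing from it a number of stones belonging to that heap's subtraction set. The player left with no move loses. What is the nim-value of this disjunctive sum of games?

1

Heap A, S = {3, 4, 5, 8, 9}:
G(0) = 0
G(1) = mex{} = 0
G(2) = mex{} = 0
G(3) = mex{0} = 1
G(4) = mex{0,0} = 1
G(5) = mex{0,0,0} = 1
G(6) = mex{1,0,0} = 2
G(7) = mex{1,1,0} = 2
G(8) = mex{1,1,1,0} = 2
G(9) = mex{2,1,1,0,0} = 3
G(10) = mex{2,2,1,0,0} = 3
G(11) = mex{2,2,2,1,0} = 3
G(12) = mex{3,2,2,1,1} = 0
G(13) = mex{3,3,2,1,1} = 0
G(14) = mex{3,3,3,2,1} = 0
G(15) = mex{0,3,3,2,2} = 1
G(16) = mex{0,0,3,2,2} = 1
G(17) = mex{0,0,0,3,2} = 1
G(18) = mex{1,0,0,3,3} = 2
G(19) = mex{1,1,0,3,3} = 2
G(20) = mex{1,1,1,0,3} = 2
G(21) = mex{2,1,1,0,0} = 3
G(22) = mex{2,2,1,0,0} = 3
G(23) = mex{2,2,2,1,0} = 3
G(24) = mex{3,2,2,1,1} = 0
G_A(24) = 0.
Heap B, S = {1, 7, 9}:
n : 0 1 2 3 4 5 6 7 8 9
G : 0 1 0 1 0 1 0 1 0 1
G_B(9) = 1.
Combined Grundy value = 0 ⊕ 1 = 1.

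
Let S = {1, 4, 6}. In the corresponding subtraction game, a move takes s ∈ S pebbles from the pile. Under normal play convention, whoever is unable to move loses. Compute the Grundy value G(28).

n :  0  1  2  3  4  5  6  7  8  9 10 11 12 13 14 15 16 17 18 19 20 21 22 23 24 25 26 27 28
G :  0  1  0  1  2  0  1  0  1  2  0  1  0  1  2  0  1  0  1  2  0  1  0  1  2  0  1  0  1

1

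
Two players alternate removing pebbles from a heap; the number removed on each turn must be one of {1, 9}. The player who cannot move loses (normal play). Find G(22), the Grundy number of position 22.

n :  0  1  2  3  4  5  6  7  8  9 10 11 12 13 14 15 16 17 18 19 20 21 22
G :  0  1  0  1  0  1  0  1  0  1  0  1  0  1  0  1  0  1  0  1  0  1  0

0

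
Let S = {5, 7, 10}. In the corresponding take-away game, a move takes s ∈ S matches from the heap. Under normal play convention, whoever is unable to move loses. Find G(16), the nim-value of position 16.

G(0) = 0
G(1) = mex{} = 0
G(2) = mex{} = 0
G(3) = mex{} = 0
G(4) = mex{} = 0
G(5) = mex{0} = 1
G(6) = mex{0} = 1
G(7) = mex{0,0} = 1
G(8) = mex{0,0} = 1
G(9) = mex{0,0} = 1
G(10) = mex{1,0,0} = 2
G(11) = mex{1,0,0} = 2
G(12) = mex{1,1,0} = 2
G(13) = mex{1,1,0} = 2
G(14) = mex{1,1,0} = 2
G(15) = mex{2,1,1} = 0
G(16) = mex{2,1,1} = 0

0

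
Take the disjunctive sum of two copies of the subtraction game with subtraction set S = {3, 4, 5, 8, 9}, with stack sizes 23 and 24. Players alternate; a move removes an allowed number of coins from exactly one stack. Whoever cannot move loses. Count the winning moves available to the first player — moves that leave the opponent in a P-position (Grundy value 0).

2

All stacks use S = {3, 4, 5, 8, 9}:
G(0) = 0
G(1) = mex{} = 0
G(2) = mex{} = 0
G(3) = mex{0} = 1
G(4) = mex{0,0} = 1
G(5) = mex{0,0,0} = 1
G(6) = mex{1,0,0} = 2
G(7) = mex{1,1,0} = 2
G(8) = mex{1,1,1,0} = 2
G(9) = mex{2,1,1,0,0} = 3
G(10) = mex{2,2,1,0,0} = 3
G(11) = mex{2,2,2,1,0} = 3
G(12) = mex{3,2,2,1,1} = 0
G(13) = mex{3,3,2,1,1} = 0
G(14) = mex{3,3,3,2,1} = 0
G(15) = mex{0,3,3,2,2} = 1
G(16) = mex{0,0,3,2,2} = 1
G(17) = mex{0,0,0,3,2} = 1
G(18) = mex{1,0,0,3,3} = 2
G(19) = mex{1,1,0,3,3} = 2
G(20) = mex{1,1,1,0,3} = 2
G(21) = mex{2,1,1,0,0} = 3
G(22) = mex{2,2,1,0,0} = 3
G(23) = mex{2,2,2,1,0} = 3
G(24) = mex{3,2,2,1,1} = 0
Stack A: G(23) = 3.
Stack B: G(24) = 0.
Combined Grundy value = 3 ⊕ 0 = 3.
A winning move leaves total XOR = 0, i.e. changes one component's Grundy value g to g ⊕ X where X is the current total.
Stack A: need g' = 3⊕3 = 0. Options: 23−3→G=2, 23−4→G=2, 23−5→G=2, 23−8→G=1, 23−9→G=0. Hits: 1.
Stack B: need g' = 0⊕3 = 3. Options: 24−3→G=3, 24−4→G=2, 24−5→G=2, 24−8→G=1, 24−9→G=1. Hits: 1.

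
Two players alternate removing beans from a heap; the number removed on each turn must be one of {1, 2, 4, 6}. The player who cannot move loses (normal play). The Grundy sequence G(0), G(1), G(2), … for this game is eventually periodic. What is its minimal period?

n :  0  1  2  3  4  5  6  7  8  9 10 11 12 13 14 15 16 17
G :  0  1  2  0  1  2  3  4  0  1  2  0  1  2  3  4  0  1
G(n+8) = G(n) holds for n = 0,…,5 (a full window of length max(S) = 6), so the sequence is purely periodic with period 8.

8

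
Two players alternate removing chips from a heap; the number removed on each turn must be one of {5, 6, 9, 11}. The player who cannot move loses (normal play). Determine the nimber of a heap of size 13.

2

G(0) = 0
G(1) = mex{} = 0
G(2) = mex{} = 0
G(3) = mex{} = 0
G(4) = mex{} = 0
G(5) = mex{0} = 1
G(6) = mex{0,0} = 1
G(7) = mex{0,0} = 1
G(8) = mex{0,0} = 1
G(9) = mex{0,0,0} = 1
G(10) = mex{1,0,0} = 2
G(11) = mex{1,1,0,0} = 2
G(12) = mex{1,1,0,0} = 2
G(13) = mex{1,1,0,0} = 2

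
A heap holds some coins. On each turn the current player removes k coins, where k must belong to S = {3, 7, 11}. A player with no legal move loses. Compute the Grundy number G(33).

n :  0  1  2  3  4  5  6  7  8  9 10 11 12 13 14 15 16 17 18 19 20 21 22 23 24 25 26 27 28 29 30 31 32 33
G :  0  0  0  1  1  1  0  2  2  1  0  3  2  1  0  0  0  1  1  1  0  2  2  1  0  3  2  1  0  0  0  1  1  1

1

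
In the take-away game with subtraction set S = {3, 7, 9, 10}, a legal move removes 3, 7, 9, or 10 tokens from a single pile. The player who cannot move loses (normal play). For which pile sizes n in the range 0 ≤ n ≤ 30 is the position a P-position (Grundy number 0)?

0, 1, 2, 6, 14, 18, 19, 20

G(0) = 0
G(1) = mex{} = 0
G(2) = mex{} = 0
G(3) = mex{0} = 1
G(4) = mex{0} = 1
G(5) = mex{0} = 1
G(6) = mex{1} = 0
G(7) = mex{1,0} = 2
G(8) = mex{1,0} = 2
G(9) = mex{0,0,0} = 1
G(10) = mex{2,1,0,0} = 3
G(11) = mex{2,1,0,0} = 3
G(12) = mex{1,1,1,0} = 2
G(13) = mex{3,0,1,1} = 2
G(14) = mex{3,2,1,1} = 0
G(15) = mex{2,2,0,1} = 3
G(16) = mex{2,1,2,0} = 3
G(17) = mex{0,3,2,2} = 1
G(18) = mex{3,3,1,2} = 0
G(19) = mex{3,2,3,1} = 0
G(20) = mex{1,2,3,3} = 0
G(21) = mex{0,0,2,3} = 1
G(22) = mex{0,3,2,2} = 1
G(23) = mex{0,3,0,2} = 1
G(24) = mex{1,1,3,0} = 2
G(25) = mex{1,0,3,3} = 2
G(26) = mex{1,0,1,3} = 2
G(27) = mex{2,0,0,1} = 3
G(28) = mex{2,1,0,0} = 3
G(29) = mex{2,1,0,0} = 3
G(30) = mex{3,1,1,0} = 2
P-positions are exactly the n with G(n) = 0.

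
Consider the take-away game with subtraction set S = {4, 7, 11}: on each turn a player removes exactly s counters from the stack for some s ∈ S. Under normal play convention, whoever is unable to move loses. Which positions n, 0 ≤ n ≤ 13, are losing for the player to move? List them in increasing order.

0, 1, 2, 3

G(0) = 0
G(1) = mex{} = 0
G(2) = mex{} = 0
G(3) = mex{} = 0
G(4) = mex{0} = 1
G(5) = mex{0} = 1
G(6) = mex{0} = 1
G(7) = mex{0,0} = 1
G(8) = mex{1,0} = 2
G(9) = mex{1,0} = 2
G(10) = mex{1,0} = 2
G(11) = mex{1,1,0} = 2
G(12) = mex{2,1,0} = 3
G(13) = mex{2,1,0} = 3
P-positions are exactly the n with G(n) = 0.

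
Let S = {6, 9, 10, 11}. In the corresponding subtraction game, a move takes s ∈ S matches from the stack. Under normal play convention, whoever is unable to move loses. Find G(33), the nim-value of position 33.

n :  0  1  2  3  4  5  6  7  8  9 10 11 12 13 14 15 16 17 18 19 20 21 22 23 24 25 26 27 28 29 30 31 32 33
G :  0  0  0  0  0  0  1  1  1  1  1  1  2  2  2  2  2  0  0  0  0  0  0  1  1  1  1  1  1  2  2  2  2  2

2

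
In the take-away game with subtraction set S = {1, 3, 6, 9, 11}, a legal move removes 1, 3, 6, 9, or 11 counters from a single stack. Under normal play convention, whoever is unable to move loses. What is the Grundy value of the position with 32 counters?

n :  0  1  2  3  4  5  6  7  8  9 10 11 12 13 14 15 16 17 18 19 20 21 22 23 24 25 26 27 28 29 30 31 32
G :  0  1  0  1  0  1  2  3  2  3  2  3  0  1  0  1  0  1  2  3  2  3  2  3  0  1  0  1  0  1  2  3  2

2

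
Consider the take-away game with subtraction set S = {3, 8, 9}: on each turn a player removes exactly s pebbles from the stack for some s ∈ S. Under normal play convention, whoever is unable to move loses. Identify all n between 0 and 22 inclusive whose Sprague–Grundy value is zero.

0, 1, 2, 6, 7, 12, 13, 17, 18, 19

n :  0  1  2  3  4  5  6  7  8  9 10 11 12 13 14 15 16 17 18 19 20 21 22
G :  0  0  0  1  1  1  0  0  2  1  1  3  0  0  2  1  1  0  0  0  1  1  1
P-positions are exactly the n with G(n) = 0.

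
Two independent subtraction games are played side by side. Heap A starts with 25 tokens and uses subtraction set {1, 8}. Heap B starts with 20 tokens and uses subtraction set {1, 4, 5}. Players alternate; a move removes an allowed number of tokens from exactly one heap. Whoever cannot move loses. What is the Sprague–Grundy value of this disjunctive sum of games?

3

Heap A, S = {1, 8}:
n :  0  1  2  3  4  5  6  7  8  9 10 11 12 13 14 15 16 17 18 19 20 21 22 23 24 25
G :  0  1  0  1  0  1  0  1  2  0  1  0  1  0  1  0  1  2  0  1  0  1  0  1  0  1
G_A(25) = 1.
Heap B, S = {1, 4, 5}:
n :  0  1  2  3  4  5  6  7  8  9 10 11 12 13 14 15 16 17 18 19 20
G :  0  1  0  1  2  3  2  3  0  1  0  1  2  3  2  3  0  1  0  1  2
G_B(20) = 2.
Combined Grundy value = 1 ⊕ 2 = 3.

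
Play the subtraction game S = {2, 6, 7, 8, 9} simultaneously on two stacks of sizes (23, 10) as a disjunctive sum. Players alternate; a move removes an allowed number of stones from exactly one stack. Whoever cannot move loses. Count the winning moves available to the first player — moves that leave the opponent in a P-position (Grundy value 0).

All stacks use S = {2, 6, 7, 8, 9}:
G(0) = 0
G(1) = mex{} = 0
G(2) = mex{0} = 1
G(3) = mex{0} = 1
G(4) = mex{1} = 0
G(5) = mex{1} = 0
G(6) = mex{0,0} = 1
G(7) = mex{0,0,0} = 1
G(8) = mex{1,1,0,0} = 2
G(9) = mex{1,1,1,0,0} = 2
G(10) = mex{2,0,1,1,0} = 3
G(11) = mex{2,0,0,1,1} = 3
G(12) = mex{3,1,0,0,1} = 2
G(13) = mex{3,1,1,0,0} = 2
G(14) = mex{2,2,1,1,0} = 3
G(15) = mex{2,2,2,1,1} = 0
G(16) = mex{3,3,2,2,1} = 0
G(17) = mex{0,3,3,2,2} = 1
G(18) = mex{0,2,3,3,2} = 1
G(19) = mex{1,2,2,3,3} = 0
G(20) = mex{1,3,2,2,3} = 0
G(21) = mex{0,0,3,2,2} = 1
G(22) = mex{0,0,0,3,2} = 1
G(23) = mex{1,1,0,0,3} = 2
Stack A: G(23) = 2.
Stack B: G(10) = 3.
Combined Grundy value = 2 ⊕ 3 = 1.
A winning move leaves total XOR = 0, i.e. changes one component's Grundy value g to g ⊕ X where X is the current total.
Stack A: need g' = 2⊕1 = 3. Options: 23−2→G=1, 23−6→G=1, 23−7→G=0, 23−8→G=0, 23−9→G=3. Hits: 1.
Stack B: need g' = 3⊕1 = 2. Options: 10−2→G=2, 10−6→G=0, 10−7→G=1, 10−8→G=1, 10−9→G=0. Hits: 1.

2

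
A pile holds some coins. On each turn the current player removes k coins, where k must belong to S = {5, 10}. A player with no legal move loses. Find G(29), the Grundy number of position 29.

2

n :  0  1  2  3  4  5  6  7  8  9 10 11 12 13 14 15 16 17 18 19 20 21 22 23 24 25 26 27 28 29
G :  0  0  0  0  0  1  1  1  1  1  2  2  2  2  2  0  0  0  0  0  1  1  1  1  1  2  2  2  2  2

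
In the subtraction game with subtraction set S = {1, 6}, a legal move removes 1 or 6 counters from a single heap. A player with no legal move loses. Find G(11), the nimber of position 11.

0

G(0) = 0
G(1) = mex{0} = 1
G(2) = mex{1} = 0
G(3) = mex{0} = 1
G(4) = mex{1} = 0
G(5) = mex{0} = 1
G(6) = mex{1,0} = 2
G(7) = mex{2,1} = 0
G(8) = mex{0,0} = 1
G(9) = mex{1,1} = 0
G(10) = mex{0,0} = 1
G(11) = mex{1,1} = 0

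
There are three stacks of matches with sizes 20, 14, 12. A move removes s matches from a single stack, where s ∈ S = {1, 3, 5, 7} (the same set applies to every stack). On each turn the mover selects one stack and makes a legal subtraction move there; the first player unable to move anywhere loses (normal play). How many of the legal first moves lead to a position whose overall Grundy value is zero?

All stacks use S = {1, 3, 5, 7}:
G(0) = 0
G(1) = mex{0} = 1
G(2) = mex{1} = 0
G(3) = mex{0,0} = 1
G(4) = mex{1,1} = 0
G(5) = mex{0,0,0} = 1
G(6) = mex{1,1,1} = 0
G(7) = mex{0,0,0,0} = 1
G(8) = mex{1,1,1,1} = 0
G(9) = mex{0,0,0,0} = 1
G(10) = mex{1,1,1,1} = 0
G(11) = mex{0,0,0,0} = 1
G(12) = mex{1,1,1,1} = 0
G(13) = mex{0,0,0,0} = 1
G(14) = mex{1,1,1,1} = 0
G(15) = mex{0,0,0,0} = 1
G(16) = mex{1,1,1,1} = 0
G(17) = mex{0,0,0,0} = 1
G(18) = mex{1,1,1,1} = 0
G(19) = mex{0,0,0,0} = 1
G(20) = mex{1,1,1,1} = 0
Stack A: G(20) = 0.
Stack B: G(14) = 0.
Stack C: G(12) = 0.
Combined Grundy value = 0 ⊕ 0 ⊕ 0 = 0.
A winning move leaves total XOR = 0, i.e. changes one component's Grundy value g to g ⊕ X where X is the current total.
Stack A: target g' = 0⊕0 = 0, but every legal move changes the Grundy value (mex property), so 0 moves.
Stack B: target g' = 0⊕0 = 0, but every legal move changes the Grundy value (mex property), so 0 moves.
Stack C: target g' = 0⊕0 = 0, but every legal move changes the Grundy value (mex property), so 0 moves.

0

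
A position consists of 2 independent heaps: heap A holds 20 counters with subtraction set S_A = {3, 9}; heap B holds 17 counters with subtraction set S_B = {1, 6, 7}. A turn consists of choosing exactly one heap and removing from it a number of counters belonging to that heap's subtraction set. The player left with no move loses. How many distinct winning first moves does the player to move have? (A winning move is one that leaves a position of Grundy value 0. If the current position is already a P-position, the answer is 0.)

Heap A, S = {3, 9}:
G(0) = 0
G(1) = mex{} = 0
G(2) = mex{} = 0
G(3) = mex{0} = 1
G(4) = mex{0} = 1
G(5) = mex{0} = 1
G(6) = mex{1} = 0
G(7) = mex{1} = 0
G(8) = mex{1} = 0
G(9) = mex{0,0} = 1
G(10) = mex{0,0} = 1
G(11) = mex{0,0} = 1
G(12) = mex{1,1} = 0
G(13) = mex{1,1} = 0
G(14) = mex{1,1} = 0
G(15) = mex{0,0} = 1
G(16) = mex{0,0} = 1
G(17) = mex{0,0} = 1
G(18) = mex{1,1} = 0
G(19) = mex{1,1} = 0
G(20) = mex{1,1} = 0
G_A(20) = 0.
Heap B, S = {1, 6, 7}:
G(0) = 0
G(1) = mex{0} = 1
G(2) = mex{1} = 0
G(3) = mex{0} = 1
G(4) = mex{1} = 0
G(5) = mex{0} = 1
G(6) = mex{1,0} = 2
G(7) = mex{2,1,0} = 3
G(8) = mex{3,0,1} = 2
G(9) = mex{2,1,0} = 3
G(10) = mex{3,0,1} = 2
G(11) = mex{2,1,0} = 3
G(12) = mex{3,2,1} = 0
G(13) = mex{0,3,2} = 1
G(14) = mex{1,2,3} = 0
G(15) = mex{0,3,2} = 1
G(16) = mex{1,2,3} = 0
G(17) = mex{0,3,2} = 1
G_B(17) = 1.
Combined Grundy value = 0 ⊕ 1 = 1.
A winning move leaves total XOR = 0, i.e. changes one component's Grundy value g to g ⊕ X where X is the current total.
Heap A: need g' = 0⊕1 = 1. Options: 20−3→G=1, 20−9→G=1. Hits: 2.
Heap B: need g' = 1⊕1 = 0. Options: 17−1→G=0, 17−6→G=3, 17−7→G=2. Hits: 1.

3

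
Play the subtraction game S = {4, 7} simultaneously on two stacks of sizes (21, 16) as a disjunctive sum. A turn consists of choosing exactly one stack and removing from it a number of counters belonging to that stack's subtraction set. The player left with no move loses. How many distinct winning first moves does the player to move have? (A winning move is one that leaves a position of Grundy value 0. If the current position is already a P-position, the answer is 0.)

All stacks use S = {4, 7}:
G(0) = 0
G(1) = mex{} = 0
G(2) = mex{} = 0
G(3) = mex{} = 0
G(4) = mex{0} = 1
G(5) = mex{0} = 1
G(6) = mex{0} = 1
G(7) = mex{0,0} = 1
G(8) = mex{1,0} = 2
G(9) = mex{1,0} = 2
G(10) = mex{1,0} = 2
G(11) = mex{1,1} = 0
G(12) = mex{2,1} = 0
G(13) = mex{2,1} = 0
G(14) = mex{2,1} = 0
G(15) = mex{0,2} = 1
G(16) = mex{0,2} = 1
G(17) = mex{0,2} = 1
G(18) = mex{0,0} = 1
G(19) = mex{1,0} = 2
G(20) = mex{1,0} = 2
G(21) = mex{1,0} = 2
Stack A: G(21) = 2.
Stack B: G(16) = 1.
Combined Grundy value = 2 ⊕ 1 = 3.
A winning move leaves total XOR = 0, i.e. changes one component's Grundy value g to g ⊕ X where X is the current total.
Stack A: need g' = 2⊕3 = 1. Options: 21−4→G=1, 21−7→G=0. Hits: 1.
Stack B: need g' = 1⊕3 = 2. Options: 16−4→G=0, 16−7→G=2. Hits: 1.

2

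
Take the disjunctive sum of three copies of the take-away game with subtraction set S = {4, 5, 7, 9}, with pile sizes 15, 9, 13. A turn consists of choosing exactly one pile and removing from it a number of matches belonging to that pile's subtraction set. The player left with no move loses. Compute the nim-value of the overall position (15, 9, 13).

All piles use S = {4, 5, 7, 9}:
G(0) = 0
G(1) = mex{} = 0
G(2) = mex{} = 0
G(3) = mex{} = 0
G(4) = mex{0} = 1
G(5) = mex{0,0} = 1
G(6) = mex{0,0} = 1
G(7) = mex{0,0,0} = 1
G(8) = mex{1,0,0} = 2
G(9) = mex{1,1,0,0} = 2
G(10) = mex{1,1,0,0} = 2
G(11) = mex{1,1,1,0} = 2
G(12) = mex{2,1,1,0} = 3
G(13) = mex{2,2,1,1} = 0
G(14) = mex{2,2,1,1} = 0
G(15) = mex{2,2,2,1} = 0
Pile A: G(15) = 0.
Pile B: G(9) = 2.
Pile C: G(13) = 0.
Combined Grundy value = 0 ⊕ 2 ⊕ 0 = 2.

2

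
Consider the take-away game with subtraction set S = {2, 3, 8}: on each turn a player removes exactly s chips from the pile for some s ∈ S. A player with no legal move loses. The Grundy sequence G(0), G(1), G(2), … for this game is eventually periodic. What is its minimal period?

G(0) = 0
G(1) = mex{} = 0
G(2) = mex{0} = 1
G(3) = mex{0,0} = 1
G(4) = mex{1,0} = 2
G(5) = mex{1,1} = 0
G(6) = mex{2,1} = 0
G(7) = mex{0,2} = 1
G(8) = mex{0,0,0} = 1
G(9) = mex{1,0,0} = 2
G(10) = mex{1,1,1} = 0
G(11) = mex{2,1,1} = 0
G(12) = mex{0,2,2} = 1
G(13) = mex{0,0,0} = 1
G(14) = mex{1,0,0} = 2
G(n+5) = G(n) holds for n = 0,…,7 (a full window of length max(S) = 8), so the sequence is purely periodic with period 5.

5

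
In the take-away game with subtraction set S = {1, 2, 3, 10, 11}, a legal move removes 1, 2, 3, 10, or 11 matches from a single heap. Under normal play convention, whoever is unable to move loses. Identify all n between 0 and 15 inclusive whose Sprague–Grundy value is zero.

n :  0  1  2  3  4  5  6  7  8  9 10 11 12 13 14 15
G :  0  1  2  3  0  1  2  3  0  1  2  3  0  1  2  3
P-positions are exactly the n with G(n) = 0.

0, 4, 8, 12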